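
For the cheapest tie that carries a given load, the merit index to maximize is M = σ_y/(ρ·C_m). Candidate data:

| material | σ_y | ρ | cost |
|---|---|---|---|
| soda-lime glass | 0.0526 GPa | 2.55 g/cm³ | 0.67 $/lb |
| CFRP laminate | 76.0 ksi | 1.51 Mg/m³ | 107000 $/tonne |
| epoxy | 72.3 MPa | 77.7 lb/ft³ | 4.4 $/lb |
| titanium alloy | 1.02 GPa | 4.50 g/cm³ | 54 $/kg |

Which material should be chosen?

Convert each candidate to consistent units, then evaluate M:
  soda-lime glass: σ_y = 52.60 MPa, ρ = 2550 kg/m³, cost = 1.477 $/kg
  CFRP laminate: σ_y = 524.0 MPa, ρ = 1510 kg/m³, cost = 107.0 $/kg
  epoxy: σ_y = 72.30 MPa, ρ = 1245 kg/m³, cost = 9.700 $/kg
  titanium alloy: σ_y = 1020 MPa, ρ = 4500 kg/m³, cost = 54.00 $/kg
  soda-lime glass: M = 14.0 kN·m per $
  epoxy: M = 5.99 kN·m per $
  titanium alloy: M = 4.20 kN·m per $
  CFRP laminate: M = 3.24 kN·m per $
Highest index: soda-lime glass.

soda-lime glass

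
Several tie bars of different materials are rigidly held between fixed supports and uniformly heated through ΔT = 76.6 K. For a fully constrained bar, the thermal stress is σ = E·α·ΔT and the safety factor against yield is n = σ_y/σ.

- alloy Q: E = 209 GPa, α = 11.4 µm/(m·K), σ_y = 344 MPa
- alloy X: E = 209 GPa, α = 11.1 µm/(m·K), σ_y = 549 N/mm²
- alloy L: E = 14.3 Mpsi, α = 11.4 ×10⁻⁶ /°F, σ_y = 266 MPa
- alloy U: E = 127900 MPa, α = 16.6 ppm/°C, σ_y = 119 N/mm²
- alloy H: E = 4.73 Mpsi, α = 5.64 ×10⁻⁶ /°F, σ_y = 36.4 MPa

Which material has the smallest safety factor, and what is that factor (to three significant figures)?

Per material, after unit conversion:
  alloy Q: E = 209.0, α = 11.4, σ_y = 344.0 → σ = 183 MPa, n = 1.88
  alloy X: E = 209.0, α = 11.1, σ_y = 549.0 → σ = 178 MPa, n = 3.09
  alloy L: E = 98.60, α = 20.5, σ_y = 266.0 → σ = 155 MPa, n = 1.72
  alloy U: E = 127.9, α = 16.6, σ_y = 119.0 → σ = 163 MPa, n = 0.732
  alloy H: E = 32.61, α = 10.2, σ_y = 36.40 → σ = 25.4 MPa, n = 1.44
Alloy U has the lowest safety factor, n = 0.732.

alloy U, n = 0.732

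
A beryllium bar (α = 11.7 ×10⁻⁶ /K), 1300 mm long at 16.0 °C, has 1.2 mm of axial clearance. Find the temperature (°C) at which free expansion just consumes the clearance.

α·L₀·ΔT = 1.2 mm ⇒ ΔT = 1.2 / (11.7×10⁻⁶ × 1300.0) = 78.90 K.
T = 16.0 + 78.90 = 94.90 °C.

94.9 °C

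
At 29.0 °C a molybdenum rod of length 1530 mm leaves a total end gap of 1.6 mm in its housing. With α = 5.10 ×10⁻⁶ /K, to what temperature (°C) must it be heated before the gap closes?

234 °C

α·L₀·ΔT = 1.6 mm ⇒ ΔT = 1.6 / (5.10×10⁻⁶ × 1530.0) = 205.0 K.
T = 29.0 + 205.0 = 234.0 °C.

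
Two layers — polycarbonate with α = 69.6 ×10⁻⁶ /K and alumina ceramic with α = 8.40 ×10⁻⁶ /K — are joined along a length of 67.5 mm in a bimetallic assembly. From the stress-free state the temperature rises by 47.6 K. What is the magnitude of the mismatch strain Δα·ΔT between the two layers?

2.91×10⁻³

Δα = |69.6 − 8.40|×10⁻⁶/K = 61.2×10⁻⁶/K.
Mismatch strain = Δα·ΔT = 61.2×10⁻⁶ × 47.6 = 2.91×10⁻³.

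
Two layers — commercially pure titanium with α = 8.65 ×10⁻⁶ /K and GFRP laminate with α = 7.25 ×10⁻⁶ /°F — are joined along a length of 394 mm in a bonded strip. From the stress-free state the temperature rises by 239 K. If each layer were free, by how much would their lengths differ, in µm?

GFRP laminate: α = 7.25×10⁻⁶/°F × 9/5 = 13.0×10⁻⁶/K.
Δα = |8.65 − 13.0|×10⁻⁶/K = 4.40×10⁻⁶/K.
ΔL_mismatch = Δα·L·ΔT = 4.40×10⁻⁶ × 394.0 mm × 239.0 K = 414 µm.

414 µm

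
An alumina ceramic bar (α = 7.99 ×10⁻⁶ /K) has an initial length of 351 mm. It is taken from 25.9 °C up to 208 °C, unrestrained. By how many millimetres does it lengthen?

ΔT = 208 − 25.9 = 182.1 K.
ΔL = α·L₀·ΔT = 7.99×10⁻⁶ × 351 mm × 182.1 K = 0.511 mm.

0.511 mm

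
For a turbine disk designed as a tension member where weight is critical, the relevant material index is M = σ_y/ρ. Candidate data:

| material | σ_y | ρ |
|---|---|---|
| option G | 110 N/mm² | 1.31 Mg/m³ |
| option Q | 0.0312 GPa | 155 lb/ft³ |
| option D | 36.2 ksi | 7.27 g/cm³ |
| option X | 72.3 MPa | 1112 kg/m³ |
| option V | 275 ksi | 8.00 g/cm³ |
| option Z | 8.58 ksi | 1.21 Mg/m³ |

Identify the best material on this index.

option V

Putting every candidate on a common basis:
  option G: σ_y = 110.0 MPa, ρ = 1310 kg/m³
  option Q: σ_y = 31.20 MPa, ρ = 2483 kg/m³
  option D: σ_y = 249.6 MPa, ρ = 7270 kg/m³
  option X: σ_y = 72.30 MPa, ρ = 1112 kg/m³
  option V: σ_y = 1896 MPa, ρ = 8000 kg/m³
  option Z: σ_y = 59.16 MPa, ρ = 1210 kg/m³
  option V: M = 237 kN·m/kg
  option G: M = 84.0 kN·m/kg
  option X: M = 65.0 kN·m/kg
  option Z: M = 48.9 kN·m/kg
  option D: M = 34.3 kN·m/kg
  option Q: M = 12.6 kN·m/kg
Highest index: option V.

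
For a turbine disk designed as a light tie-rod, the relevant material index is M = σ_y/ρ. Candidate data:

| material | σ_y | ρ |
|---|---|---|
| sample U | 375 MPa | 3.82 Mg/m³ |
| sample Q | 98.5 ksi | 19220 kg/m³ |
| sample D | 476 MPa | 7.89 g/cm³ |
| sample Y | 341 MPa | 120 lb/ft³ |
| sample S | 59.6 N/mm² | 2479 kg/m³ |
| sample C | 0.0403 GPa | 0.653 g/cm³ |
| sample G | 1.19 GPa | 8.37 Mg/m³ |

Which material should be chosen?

sample Y

Convert each candidate to consistent units, then evaluate M:
  sample U: σ_y = 375.0 MPa, ρ = 3820 kg/m³
  sample Q: σ_y = 679.1 MPa, ρ = 19220 kg/m³
  sample D: σ_y = 476.0 MPa, ρ = 7890 kg/m³
  sample Y: σ_y = 341.0 MPa, ρ = 1922 kg/m³
  sample S: σ_y = 59.60 MPa, ρ = 2479 kg/m³
  sample C: σ_y = 40.30 MPa, ρ = 653.0 kg/m³
  sample G: σ_y = 1190 MPa, ρ = 8370 kg/m³
  sample Y: M = 177 kN·m/kg
  sample G: M = 142 kN·m/kg
  sample U: M = 98.2 kN·m/kg
  sample C: M = 61.7 kN·m/kg
  sample D: M = 60.3 kN·m/kg
  sample Q: M = 35.3 kN·m/kg
  sample S: M = 24.0 kN·m/kg
Highest index: sample Y.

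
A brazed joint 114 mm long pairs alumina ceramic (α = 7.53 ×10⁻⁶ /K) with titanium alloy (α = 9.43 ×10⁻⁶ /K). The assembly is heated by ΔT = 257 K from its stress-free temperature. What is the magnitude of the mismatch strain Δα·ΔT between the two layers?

4.88×10⁻⁴

Δα = |7.53 − 9.43|×10⁻⁶/K = 1.90×10⁻⁶/K.
Mismatch strain = Δα·ΔT = 1.90×10⁻⁶ × 257.0 = 4.88×10⁻⁴.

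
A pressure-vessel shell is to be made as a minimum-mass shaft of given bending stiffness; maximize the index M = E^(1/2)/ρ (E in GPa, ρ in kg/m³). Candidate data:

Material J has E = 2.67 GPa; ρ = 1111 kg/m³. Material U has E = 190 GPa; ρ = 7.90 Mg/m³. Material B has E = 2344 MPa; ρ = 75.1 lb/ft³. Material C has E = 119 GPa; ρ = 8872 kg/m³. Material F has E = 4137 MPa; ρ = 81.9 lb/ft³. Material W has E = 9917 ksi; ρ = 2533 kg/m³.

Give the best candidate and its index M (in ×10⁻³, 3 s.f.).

material W, M = 3.26×10⁻³

After converting to SI:
  material J: E = 2.670 GPa, ρ = 1111 kg/m³
  material U: E = 190.0 GPa, ρ = 7900 kg/m³
  material B: E = 2.344 GPa, ρ = 1203 kg/m³
  material C: E = 119.0 GPa, ρ = 8872 kg/m³
  material F: E = 4.137 GPa, ρ = 1312 kg/m³
  material W: E = 68.38 GPa, ρ = 2533 kg/m³
  material W: M = 3.26×10⁻³
  material U: M = 1.74×10⁻³
  material F: M = 1.55×10⁻³
  material J: M = 1.47×10⁻³
  material B: M = 1.27×10⁻³
  material C: M = 1.23×10⁻³
The maximum is for material W.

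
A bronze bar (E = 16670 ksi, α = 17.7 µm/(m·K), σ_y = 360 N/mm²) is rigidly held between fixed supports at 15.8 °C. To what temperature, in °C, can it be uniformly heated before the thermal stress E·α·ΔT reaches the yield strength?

193 °C

E = 16670 ksi = 114.9 GPa.
σ_y = 360 N/mm² = 360.0 MPa.
E·α·ΔT = 360.0 MPa ⇒ ΔT = 360.0 / (114.9×10³ × 17.7×10⁻⁶) = 177.0 K.
T = 15.8 + 177.0 = 192.8 °C.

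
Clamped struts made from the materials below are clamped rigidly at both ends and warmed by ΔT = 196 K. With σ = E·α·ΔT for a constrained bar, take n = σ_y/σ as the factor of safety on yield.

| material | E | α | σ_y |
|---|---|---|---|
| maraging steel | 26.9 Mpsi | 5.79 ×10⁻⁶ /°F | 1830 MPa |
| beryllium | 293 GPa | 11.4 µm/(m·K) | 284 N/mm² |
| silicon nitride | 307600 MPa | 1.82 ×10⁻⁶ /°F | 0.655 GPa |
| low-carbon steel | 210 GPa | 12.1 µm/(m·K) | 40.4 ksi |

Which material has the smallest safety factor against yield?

Per material, after unit conversion:
  maraging steel: E = 185.5, α = 10.4, σ_y = 1830 → σ = 379 MPa, n = 4.83
  beryllium: E = 293.0, α = 11.4, σ_y = 284.0 → σ = 655 MPa, n = 0.434
  silicon nitride: E = 307.6, α = 3.28, σ_y = 655.0 → σ = 198 MPa, n = 3.32
  low-carbon steel: E = 210.0, α = 12.1, σ_y = 278.5 → σ = 498 MPa, n = 0.559
Smallest n: beryllium with n = 0.434.

beryllium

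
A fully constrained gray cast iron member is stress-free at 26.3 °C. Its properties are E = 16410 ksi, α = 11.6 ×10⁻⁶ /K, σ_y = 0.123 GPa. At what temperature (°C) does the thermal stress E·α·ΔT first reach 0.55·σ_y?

77.8 °C

E = 16410 ksi = 113.1 GPa.
σ_y = 0.123 GPa = 123.0 MPa.
E·α·ΔT = 67.65 MPa ⇒ ΔT = 67.65 / (113.1×10³ × 11.6×10⁻⁶) = 51.54 K.
T = 26.3 + 51.54 = 77.84 °C.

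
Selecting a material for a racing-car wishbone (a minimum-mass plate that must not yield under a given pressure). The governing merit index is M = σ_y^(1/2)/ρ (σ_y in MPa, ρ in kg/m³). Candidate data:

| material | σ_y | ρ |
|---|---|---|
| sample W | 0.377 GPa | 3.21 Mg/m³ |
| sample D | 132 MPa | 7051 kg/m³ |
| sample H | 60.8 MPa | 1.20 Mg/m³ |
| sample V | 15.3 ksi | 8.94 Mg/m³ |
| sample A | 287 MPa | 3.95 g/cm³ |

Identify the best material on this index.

sample H

Convert each candidate to consistent units, then evaluate M:
  sample W: σ_y = 377.0 MPa, ρ = 3210 kg/m³
  sample D: σ_y = 132.0 MPa, ρ = 7051 kg/m³
  sample H: σ_y = 60.80 MPa, ρ = 1200 kg/m³
  sample V: σ_y = 105.5 MPa, ρ = 8940 kg/m³
  sample A: σ_y = 287.0 MPa, ρ = 3950 kg/m³
  sample H: M = 6.50×10⁻³
  sample W: M = 6.05×10⁻³
  sample A: M = 4.29×10⁻³
  sample D: M = 1.63×10⁻³
  sample V: M = 1.15×10⁻³
The maximum is for sample H.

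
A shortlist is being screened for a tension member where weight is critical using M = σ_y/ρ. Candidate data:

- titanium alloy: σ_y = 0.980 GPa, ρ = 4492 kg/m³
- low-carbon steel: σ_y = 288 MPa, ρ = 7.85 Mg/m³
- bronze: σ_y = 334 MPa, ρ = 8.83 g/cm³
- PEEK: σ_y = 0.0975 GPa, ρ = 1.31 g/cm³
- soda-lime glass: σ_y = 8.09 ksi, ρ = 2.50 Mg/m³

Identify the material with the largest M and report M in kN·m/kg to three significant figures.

Convert each candidate to consistent units, then evaluate M:
  titanium alloy: σ_y = 980.0 MPa, ρ = 4492 kg/m³
  low-carbon steel: σ_y = 288.0 MPa, ρ = 7850 kg/m³
  bronze: σ_y = 334.0 MPa, ρ = 8830 kg/m³
  PEEK: σ_y = 97.50 MPa, ρ = 1310 kg/m³
  soda-lime glass: σ_y = 55.78 MPa, ρ = 2500 kg/m³
  titanium alloy: M = 218 kN·m/kg
  PEEK: M = 74.4 kN·m/kg
  bronze: M = 37.8 kN·m/kg
  low-carbon steel: M = 36.7 kN·m/kg
  soda-lime glass: M = 22.3 kN·m/kg
Titanium alloy ranks first.

titanium alloy, M = 218 kN·m/kg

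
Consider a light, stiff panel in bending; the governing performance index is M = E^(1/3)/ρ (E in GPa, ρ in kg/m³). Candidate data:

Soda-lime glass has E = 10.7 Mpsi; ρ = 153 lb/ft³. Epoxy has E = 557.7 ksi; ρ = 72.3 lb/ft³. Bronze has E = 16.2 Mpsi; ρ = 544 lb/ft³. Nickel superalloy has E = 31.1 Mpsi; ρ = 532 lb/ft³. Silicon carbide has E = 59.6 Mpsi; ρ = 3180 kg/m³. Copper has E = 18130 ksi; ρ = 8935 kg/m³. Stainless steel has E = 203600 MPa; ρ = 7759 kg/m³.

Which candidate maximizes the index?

In SI units:
  soda-lime glass: E = 73.77 GPa, ρ = 2451 kg/m³
  epoxy: E = 3.845 GPa, ρ = 1158 kg/m³
  bronze: E = 111.7 GPa, ρ = 8714 kg/m³
  nickel superalloy: E = 214.4 GPa, ρ = 8522 kg/m³
  silicon carbide: E = 410.9 GPa, ρ = 3180 kg/m³
  copper: E = 125.0 GPa, ρ = 8935 kg/m³
  stainless steel: E = 203.6 GPa, ρ = 7759 kg/m³
  silicon carbide: M = 2.34×10⁻³
  soda-lime glass: M = 1.71×10⁻³
  epoxy: M = 1.35×10⁻³
  stainless steel: M = 0.758×10⁻³
  nickel superalloy: M = 0.702×10⁻³
  copper: M = 0.560×10⁻³
  bronze: M = 0.553×10⁻³
Highest index: silicon carbide.

silicon carbide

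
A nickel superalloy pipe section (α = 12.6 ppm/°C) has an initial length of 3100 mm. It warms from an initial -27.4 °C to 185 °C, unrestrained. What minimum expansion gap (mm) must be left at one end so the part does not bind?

ΔT = 185 − (-27.4) = 212.4 K.
ΔL = α·L₀·ΔT = 12.6×10⁻⁶ × 3100 mm × 212.4 K = 8.30 mm.

8.30 mm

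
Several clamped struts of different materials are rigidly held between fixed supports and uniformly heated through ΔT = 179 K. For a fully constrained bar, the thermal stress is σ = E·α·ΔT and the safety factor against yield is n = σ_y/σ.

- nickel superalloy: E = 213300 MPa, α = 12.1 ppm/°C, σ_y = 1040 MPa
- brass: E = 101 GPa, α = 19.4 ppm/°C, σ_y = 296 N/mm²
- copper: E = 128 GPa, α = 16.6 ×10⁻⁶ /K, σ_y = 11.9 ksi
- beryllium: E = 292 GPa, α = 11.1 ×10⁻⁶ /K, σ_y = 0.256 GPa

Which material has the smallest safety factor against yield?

In consistent units (E in GPa, α in ×10⁻⁶/K, σ_y in MPa):
  nickel superalloy: E = 213.3, α = 12.1, σ_y = 1040 → σ = 462 MPa, n = 2.25
  brass: E = 101.0, α = 19.4, σ_y = 296.0 → σ = 351 MPa, n = 0.844
  copper: E = 128.0, α = 16.6, σ_y = 82.05 → σ = 380 MPa, n = 0.216
  beryllium: E = 292.0, α = 11.1, σ_y = 256.0 → σ = 580 MPa, n = 0.441
Smallest n: copper with n = 0.216.

copper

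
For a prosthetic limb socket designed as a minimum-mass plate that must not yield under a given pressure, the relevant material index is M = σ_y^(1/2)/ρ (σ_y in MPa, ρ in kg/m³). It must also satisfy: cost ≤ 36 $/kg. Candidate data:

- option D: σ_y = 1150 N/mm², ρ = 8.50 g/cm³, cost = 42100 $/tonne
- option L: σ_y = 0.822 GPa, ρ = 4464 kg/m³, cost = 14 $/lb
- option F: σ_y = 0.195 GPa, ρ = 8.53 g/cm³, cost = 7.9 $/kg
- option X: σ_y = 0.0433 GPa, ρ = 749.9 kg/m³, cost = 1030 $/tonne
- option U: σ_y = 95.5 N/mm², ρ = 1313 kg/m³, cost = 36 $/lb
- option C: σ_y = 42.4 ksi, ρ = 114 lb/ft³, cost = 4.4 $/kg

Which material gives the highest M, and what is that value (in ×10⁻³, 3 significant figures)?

option C, M = 9.36×10⁻³

Screen on constraints: cost ≤ 36 $/kg. Survivors: option L, option F, option X, option C.
In SI units:
  option L: σ_y = 822.0 MPa, ρ = 4464 kg/m³
  option F: σ_y = 195.0 MPa, ρ = 8530 kg/m³
  option X: σ_y = 43.30 MPa, ρ = 749.9 kg/m³
  option C: σ_y = 292.3 MPa, ρ = 1826 kg/m³
  option C: M = 9.36×10⁻³
  option X: M = 8.77×10⁻³
  option L: M = 6.42×10⁻³
  option F: M = 1.64×10⁻³
Highest index: option C.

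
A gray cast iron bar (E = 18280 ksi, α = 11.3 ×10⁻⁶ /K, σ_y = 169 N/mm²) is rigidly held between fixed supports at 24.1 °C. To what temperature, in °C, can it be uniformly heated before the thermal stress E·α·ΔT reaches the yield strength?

E = 18280 ksi = 126.0 GPa.
σ_y = 169 N/mm² = 169.0 MPa.
E·α·ΔT = 169.0 MPa ⇒ ΔT = 169.0 / (126.0×10³ × 11.3×10⁻⁶) = 118.7 K.
T = 24.1 + 118.7 = 142.8 °C.

143 °C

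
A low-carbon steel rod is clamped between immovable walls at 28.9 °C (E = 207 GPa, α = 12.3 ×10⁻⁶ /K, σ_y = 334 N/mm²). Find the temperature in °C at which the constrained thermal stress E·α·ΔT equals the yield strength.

σ_y = 334 N/mm² = 334.0 MPa.
E·α·ΔT = 334.0 MPa ⇒ ΔT = 334.0 / (207.0×10³ × 12.3×10⁻⁶) = 131.2 K.
T = 28.9 + 131.2 = 160.1 °C.

160 °C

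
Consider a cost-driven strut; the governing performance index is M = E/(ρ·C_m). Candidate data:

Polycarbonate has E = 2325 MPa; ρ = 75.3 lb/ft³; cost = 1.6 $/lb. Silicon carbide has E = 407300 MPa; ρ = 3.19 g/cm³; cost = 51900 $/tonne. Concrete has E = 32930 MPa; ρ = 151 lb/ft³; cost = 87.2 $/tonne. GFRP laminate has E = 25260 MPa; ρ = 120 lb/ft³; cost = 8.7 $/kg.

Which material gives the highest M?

Convert each candidate to consistent units, then evaluate M:
  polycarbonate: E = 2.325 GPa, ρ = 1206 kg/m³, cost = 3.527 $/kg
  silicon carbide: E = 407.3 GPa, ρ = 3190 kg/m³, cost = 51.90 $/kg
  concrete: E = 32.93 GPa, ρ = 2419 kg/m³, cost = 0.08720 $/kg
  GFRP laminate: E = 25.26 GPa, ρ = 1922 kg/m³, cost = 8.700 $/kg
  concrete: M = 156 MN·m per $
  silicon carbide: M = 2.46 MN·m per $
  GFRP laminate: M = 1.51 MN·m per $
  polycarbonate: M = 0.546 MN·m per $
Highest index: concrete.

concrete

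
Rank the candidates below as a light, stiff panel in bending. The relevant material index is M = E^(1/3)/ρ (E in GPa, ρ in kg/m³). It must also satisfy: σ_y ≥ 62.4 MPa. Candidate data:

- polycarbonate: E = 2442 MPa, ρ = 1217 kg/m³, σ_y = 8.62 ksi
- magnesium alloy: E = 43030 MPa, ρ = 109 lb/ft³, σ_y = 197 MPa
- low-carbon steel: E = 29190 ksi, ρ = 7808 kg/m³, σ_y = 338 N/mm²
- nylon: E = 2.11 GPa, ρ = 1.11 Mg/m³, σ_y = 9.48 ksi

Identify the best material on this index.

Screen on constraints: σ_y ≥ 62.4 MPa. Survivors: magnesium alloy, low-carbon steel, nylon.
Normalizing units and computing the index:
  magnesium alloy: E = 43.03 GPa, ρ = 1746 kg/m³
  low-carbon steel: E = 201.3 GPa, ρ = 7808 kg/m³
  nylon: E = 2.110 GPa, ρ = 1110 kg/m³
  magnesium alloy: M = 2.01×10⁻³
  nylon: M = 1.16×10⁻³
  low-carbon steel: M = 0.751×10⁻³
Magnesium alloy has the largest M.

magnesium alloy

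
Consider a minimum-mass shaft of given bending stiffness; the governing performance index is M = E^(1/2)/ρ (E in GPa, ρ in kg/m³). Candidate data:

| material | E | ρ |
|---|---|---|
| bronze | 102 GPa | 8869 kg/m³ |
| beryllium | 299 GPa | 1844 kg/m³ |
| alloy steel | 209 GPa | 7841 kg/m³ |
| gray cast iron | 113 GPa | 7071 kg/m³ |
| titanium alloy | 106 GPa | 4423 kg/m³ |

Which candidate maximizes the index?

Evaluate M for each candidate:
  beryllium: M = 9.38×10⁻³
  titanium alloy: M = 2.33×10⁻³
  alloy steel: M = 1.84×10⁻³
  gray cast iron: M = 1.50×10⁻³
  bronze: M = 1.14×10⁻³
Beryllium has the largest M.

beryllium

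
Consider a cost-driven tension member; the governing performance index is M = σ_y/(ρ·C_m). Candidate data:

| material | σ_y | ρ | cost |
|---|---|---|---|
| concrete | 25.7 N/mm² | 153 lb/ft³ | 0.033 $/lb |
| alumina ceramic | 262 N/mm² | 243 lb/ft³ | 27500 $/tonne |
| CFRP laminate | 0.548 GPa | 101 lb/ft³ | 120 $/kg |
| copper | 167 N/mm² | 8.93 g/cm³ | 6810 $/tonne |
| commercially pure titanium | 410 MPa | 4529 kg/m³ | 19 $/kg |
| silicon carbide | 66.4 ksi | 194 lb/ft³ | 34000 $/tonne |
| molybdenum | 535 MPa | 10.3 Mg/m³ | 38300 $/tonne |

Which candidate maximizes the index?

Normalizing units and computing the index:
  concrete: σ_y = 25.70 MPa, ρ = 2451 kg/m³, cost = 0.07275 $/kg
  alumina ceramic: σ_y = 262.0 MPa, ρ = 3892 kg/m³, cost = 27.50 $/kg
  CFRP laminate: σ_y = 548.0 MPa, ρ = 1618 kg/m³, cost = 120.0 $/kg
  copper: σ_y = 167.0 MPa, ρ = 8930 kg/m³, cost = 6.810 $/kg
  commercially pure titanium: σ_y = 410.0 MPa, ρ = 4529 kg/m³, cost = 19.00 $/kg
  silicon carbide: σ_y = 457.8 MPa, ρ = 3108 kg/m³, cost = 34.00 $/kg
  molybdenum: σ_y = 535.0 MPa, ρ = 10300 kg/m³, cost = 38.30 $/kg
  concrete: M = 144 kN·m per $
  commercially pure titanium: M = 4.76 kN·m per $
  silicon carbide: M = 4.33 kN·m per $
  CFRP laminate: M = 2.82 kN·m per $
  copper: M = 2.75 kN·m per $
  alumina ceramic: M = 2.45 kN·m per $
  molybdenum: M = 1.36 kN·m per $
The maximum is for concrete.

concrete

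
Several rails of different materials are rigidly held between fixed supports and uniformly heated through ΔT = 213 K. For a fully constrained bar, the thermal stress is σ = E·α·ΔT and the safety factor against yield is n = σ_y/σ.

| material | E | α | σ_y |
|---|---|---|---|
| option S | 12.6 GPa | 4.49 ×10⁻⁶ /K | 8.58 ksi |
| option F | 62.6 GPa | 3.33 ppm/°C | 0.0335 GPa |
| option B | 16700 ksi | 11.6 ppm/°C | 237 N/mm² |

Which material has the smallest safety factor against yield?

In consistent units (E in GPa, α in ×10⁻⁶/K, σ_y in MPa):
  option S: E = 12.60, α = 4.49, σ_y = 59.16 → σ = 12.1 MPa, n = 4.91
  option F: E = 62.60, α = 3.33, σ_y = 33.50 → σ = 44.4 MPa, n = 0.754
  option B: E = 115.1, α = 11.6, σ_y = 237.0 → σ = 284 MPa, n = 0.833
Option F has the lowest safety factor, n = 0.754.

option F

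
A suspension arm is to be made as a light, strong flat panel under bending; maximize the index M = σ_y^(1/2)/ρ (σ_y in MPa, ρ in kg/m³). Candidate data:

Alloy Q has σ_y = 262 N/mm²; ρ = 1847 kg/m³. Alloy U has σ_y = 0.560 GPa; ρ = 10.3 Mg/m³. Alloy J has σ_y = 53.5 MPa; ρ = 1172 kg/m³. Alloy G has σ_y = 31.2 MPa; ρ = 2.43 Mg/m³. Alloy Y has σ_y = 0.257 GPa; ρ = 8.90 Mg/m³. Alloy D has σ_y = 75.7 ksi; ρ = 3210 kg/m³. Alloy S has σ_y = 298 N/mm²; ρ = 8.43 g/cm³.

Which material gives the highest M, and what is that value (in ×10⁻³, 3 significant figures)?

alloy Q, M = 8.76×10⁻³

Convert each candidate to consistent units, then evaluate M:
  alloy Q: σ_y = 262.0 MPa, ρ = 1847 kg/m³
  alloy U: σ_y = 560.0 MPa, ρ = 10300 kg/m³
  alloy J: σ_y = 53.50 MPa, ρ = 1172 kg/m³
  alloy G: σ_y = 31.20 MPa, ρ = 2430 kg/m³
  alloy Y: σ_y = 257.0 MPa, ρ = 8900 kg/m³
  alloy D: σ_y = 521.9 MPa, ρ = 3210 kg/m³
  alloy S: σ_y = 298.0 MPa, ρ = 8430 kg/m³
  alloy Q: M = 8.76×10⁻³
  alloy D: M = 7.12×10⁻³
  alloy J: M = 6.24×10⁻³
  alloy G: M = 2.30×10⁻³
  alloy U: M = 2.30×10⁻³
  alloy S: M = 2.05×10⁻³
  alloy Y: M = 1.80×10⁻³
Highest index: alloy Q.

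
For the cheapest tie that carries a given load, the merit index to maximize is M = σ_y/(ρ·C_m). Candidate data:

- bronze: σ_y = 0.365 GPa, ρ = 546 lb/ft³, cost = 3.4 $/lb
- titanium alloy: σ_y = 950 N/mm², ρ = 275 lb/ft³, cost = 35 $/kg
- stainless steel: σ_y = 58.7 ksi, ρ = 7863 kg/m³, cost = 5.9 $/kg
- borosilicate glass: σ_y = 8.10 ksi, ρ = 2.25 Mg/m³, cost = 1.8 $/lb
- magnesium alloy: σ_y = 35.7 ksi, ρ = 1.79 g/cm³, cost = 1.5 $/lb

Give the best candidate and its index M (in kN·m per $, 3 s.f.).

After converting to SI:
  bronze: σ_y = 365.0 MPa, ρ = 8746 kg/m³, cost = 7.496 $/kg
  titanium alloy: σ_y = 950.0 MPa, ρ = 4405 kg/m³, cost = 35.00 $/kg
  stainless steel: σ_y = 404.7 MPa, ρ = 7863 kg/m³, cost = 5.900 $/kg
  borosilicate glass: σ_y = 55.85 MPa, ρ = 2250 kg/m³, cost = 3.968 $/kg
  magnesium alloy: σ_y = 246.1 MPa, ρ = 1790 kg/m³, cost = 3.307 $/kg
  magnesium alloy: M = 41.6 kN·m per $
  stainless steel: M = 8.72 kN·m per $
  borosilicate glass: M = 6.25 kN·m per $
  titanium alloy: M = 6.16 kN·m per $
  bronze: M = 5.57 kN·m per $
The maximum is for magnesium alloy.

magnesium alloy, M = 41.6 kN·m per $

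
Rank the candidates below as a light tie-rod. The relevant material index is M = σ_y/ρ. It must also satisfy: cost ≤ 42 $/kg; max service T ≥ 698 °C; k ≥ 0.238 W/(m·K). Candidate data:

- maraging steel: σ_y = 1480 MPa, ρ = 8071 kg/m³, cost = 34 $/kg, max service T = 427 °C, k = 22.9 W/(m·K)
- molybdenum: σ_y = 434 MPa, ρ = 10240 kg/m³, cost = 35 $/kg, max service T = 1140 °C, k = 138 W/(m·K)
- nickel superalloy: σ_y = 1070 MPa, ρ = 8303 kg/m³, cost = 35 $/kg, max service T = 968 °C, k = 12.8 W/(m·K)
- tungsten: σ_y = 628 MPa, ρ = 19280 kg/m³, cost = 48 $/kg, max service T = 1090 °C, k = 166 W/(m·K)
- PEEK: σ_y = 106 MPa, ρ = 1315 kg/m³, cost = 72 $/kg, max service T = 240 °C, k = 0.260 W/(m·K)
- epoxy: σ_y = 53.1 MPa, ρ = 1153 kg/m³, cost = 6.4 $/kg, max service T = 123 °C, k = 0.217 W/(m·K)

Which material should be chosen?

Screen on constraints: cost ≤ 42 $/kg; max service T ≥ 698 °C; k ≥ 0.238 W/(m·K). Survivors: molybdenum, nickel superalloy.
Per-candidate index values:
  nickel superalloy: M = 129 kN·m/kg
  molybdenum: M = 42.4 kN·m/kg
Nickel superalloy ranks first.

nickel superalloy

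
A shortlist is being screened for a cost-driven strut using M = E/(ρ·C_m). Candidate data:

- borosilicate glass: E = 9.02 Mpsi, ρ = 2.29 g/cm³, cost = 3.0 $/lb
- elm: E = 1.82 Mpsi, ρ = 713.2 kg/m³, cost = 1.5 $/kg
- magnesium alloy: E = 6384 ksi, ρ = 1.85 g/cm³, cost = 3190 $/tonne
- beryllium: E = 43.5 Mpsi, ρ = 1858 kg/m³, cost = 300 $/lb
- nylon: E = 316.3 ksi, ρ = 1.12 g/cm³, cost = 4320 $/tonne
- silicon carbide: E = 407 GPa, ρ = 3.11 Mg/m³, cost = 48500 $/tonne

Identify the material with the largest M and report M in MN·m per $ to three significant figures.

elm, M = 11.7 MN·m per $

Putting every candidate on a common basis:
  borosilicate glass: E = 62.19 GPa, ρ = 2290 kg/m³, cost = 6.614 $/kg
  elm: E = 12.55 GPa, ρ = 713.2 kg/m³, cost = 1.500 $/kg
  magnesium alloy: E = 44.02 GPa, ρ = 1850 kg/m³, cost = 3.190 $/kg
  beryllium: E = 299.9 GPa, ρ = 1858 kg/m³, cost = 661.4 $/kg
  nylon: E = 2.181 GPa, ρ = 1120 kg/m³, cost = 4.320 $/kg
  silicon carbide: E = 407.0 GPa, ρ = 3110 kg/m³, cost = 48.50 $/kg
  elm: M = 11.7 MN·m per $
  magnesium alloy: M = 7.46 MN·m per $
  borosilicate glass: M = 4.11 MN·m per $
  silicon carbide: M = 2.70 MN·m per $
  nylon: M = 0.451 MN·m per $
  beryllium: M = 0.244 MN·m per $
The maximum is for elm.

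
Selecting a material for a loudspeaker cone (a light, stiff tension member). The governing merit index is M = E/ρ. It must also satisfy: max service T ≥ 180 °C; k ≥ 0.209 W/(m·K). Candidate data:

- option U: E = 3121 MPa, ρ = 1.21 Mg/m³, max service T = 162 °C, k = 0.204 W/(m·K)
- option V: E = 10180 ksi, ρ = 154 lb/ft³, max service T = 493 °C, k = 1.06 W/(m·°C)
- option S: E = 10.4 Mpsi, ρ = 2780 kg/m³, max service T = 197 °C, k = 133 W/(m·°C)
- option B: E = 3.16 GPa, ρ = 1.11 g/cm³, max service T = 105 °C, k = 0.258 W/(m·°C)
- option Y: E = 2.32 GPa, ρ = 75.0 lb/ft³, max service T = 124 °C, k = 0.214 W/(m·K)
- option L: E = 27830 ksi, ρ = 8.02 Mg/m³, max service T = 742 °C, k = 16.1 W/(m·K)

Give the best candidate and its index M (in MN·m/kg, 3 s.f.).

option V, M = 28.5 MN·m/kg

Screen on constraints: max service T ≥ 180 °C; k ≥ 0.209 W/(m·K). Survivors: option V, option S, option L.
After converting to SI:
  option V: E = 70.19 GPa, ρ = 2467 kg/m³
  option S: E = 71.71 GPa, ρ = 2780 kg/m³
  option L: E = 191.9 GPa, ρ = 8020 kg/m³
  option V: M = 28.5 MN·m/kg
  option S: M = 25.8 MN·m/kg
  option L: M = 23.9 MN·m/kg
Option V ranks first.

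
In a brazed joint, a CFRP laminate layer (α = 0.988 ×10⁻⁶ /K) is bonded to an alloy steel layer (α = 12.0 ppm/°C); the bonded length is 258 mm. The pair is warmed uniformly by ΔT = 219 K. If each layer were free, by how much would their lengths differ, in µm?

622 µm

Δα = |0.988 − 12.0|×10⁻⁶/K = 11.0×10⁻⁶/K.
ΔL_mismatch = Δα·L·ΔT = 11.0×10⁻⁶ × 258.0 mm × 219.0 K = 622 µm.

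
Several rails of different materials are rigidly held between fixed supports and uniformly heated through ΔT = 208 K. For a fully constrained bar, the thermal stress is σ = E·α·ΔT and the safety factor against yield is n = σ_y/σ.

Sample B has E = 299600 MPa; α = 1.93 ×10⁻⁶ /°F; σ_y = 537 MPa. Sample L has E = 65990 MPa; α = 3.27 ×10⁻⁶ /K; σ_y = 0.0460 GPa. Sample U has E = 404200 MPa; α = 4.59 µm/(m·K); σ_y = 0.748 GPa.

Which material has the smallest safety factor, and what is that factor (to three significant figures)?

Converting E to GPa, α to ×10⁻⁶/K, σ_y to MPa, then σ and n for each:
  sample B: E = 299.6, α = 3.47, σ_y = 537.0 → σ = 216 MPa, n = 2.48
  sample L: E = 65.99, α = 3.27, σ_y = 46.00 → σ = 44.9 MPa, n = 1.02
  sample U: E = 404.2, α = 4.59, σ_y = 748.0 → σ = 386 MPa, n = 1.94
Smallest n: sample L with n = 1.02.

sample L, n = 1.02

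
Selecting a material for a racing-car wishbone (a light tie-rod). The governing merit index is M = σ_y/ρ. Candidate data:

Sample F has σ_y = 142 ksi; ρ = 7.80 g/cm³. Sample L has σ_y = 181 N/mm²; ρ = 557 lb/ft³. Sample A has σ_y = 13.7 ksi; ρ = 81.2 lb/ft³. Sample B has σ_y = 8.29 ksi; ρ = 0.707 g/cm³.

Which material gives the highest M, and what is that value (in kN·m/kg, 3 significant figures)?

Convert each candidate to consistent units, then evaluate M:
  sample F: σ_y = 979.1 MPa, ρ = 7800 kg/m³
  sample L: σ_y = 181.0 MPa, ρ = 8922 kg/m³
  sample A: σ_y = 94.46 MPa, ρ = 1301 kg/m³
  sample B: σ_y = 57.16 MPa, ρ = 707.0 kg/m³
  sample F: M = 126 kN·m/kg
  sample B: M = 80.8 kN·m/kg
  sample A: M = 72.6 kN·m/kg
  sample L: M = 20.3 kN·m/kg
Highest index: sample F.

sample F, M = 126 kN·m/kg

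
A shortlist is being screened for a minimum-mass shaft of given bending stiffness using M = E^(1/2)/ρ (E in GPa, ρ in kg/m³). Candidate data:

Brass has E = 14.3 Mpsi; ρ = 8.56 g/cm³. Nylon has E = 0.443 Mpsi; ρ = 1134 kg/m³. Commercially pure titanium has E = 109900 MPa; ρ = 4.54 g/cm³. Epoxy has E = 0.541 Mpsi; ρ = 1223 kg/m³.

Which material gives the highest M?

In SI units:
  brass: E = 98.60 GPa, ρ = 8560 kg/m³
  nylon: E = 3.054 GPa, ρ = 1134 kg/m³
  commercially pure titanium: E = 109.9 GPa, ρ = 4540 kg/m³
  epoxy: E = 3.730 GPa, ρ = 1223 kg/m³
  commercially pure titanium: M = 2.31×10⁻³
  epoxy: M = 1.58×10⁻³
  nylon: M = 1.54×10⁻³
  brass: M = 1.16×10⁻³
Commercially pure titanium has the largest M.

commercially pure titanium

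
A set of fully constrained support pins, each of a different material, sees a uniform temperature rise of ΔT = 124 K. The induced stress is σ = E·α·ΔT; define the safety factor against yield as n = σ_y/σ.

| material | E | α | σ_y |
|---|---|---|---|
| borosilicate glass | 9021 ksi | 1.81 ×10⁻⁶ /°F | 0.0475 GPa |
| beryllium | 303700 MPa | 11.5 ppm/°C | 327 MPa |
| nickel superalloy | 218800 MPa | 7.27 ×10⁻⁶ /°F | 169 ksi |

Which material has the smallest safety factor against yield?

Converting E to GPa, α to ×10⁻⁶/K, σ_y to MPa, then σ and n for each:
  borosilicate glass: E = 62.20, α = 3.26, σ_y = 47.50 → σ = 25.1 MPa, n = 1.89
  beryllium: E = 303.7, α = 11.5, σ_y = 327.0 → σ = 433 MPa, n = 0.755
  nickel superalloy: E = 218.8, α = 13.1, σ_y = 1165 → σ = 355 MPa, n = 3.28
The minimum is beryllium at n = 0.755.

beryllium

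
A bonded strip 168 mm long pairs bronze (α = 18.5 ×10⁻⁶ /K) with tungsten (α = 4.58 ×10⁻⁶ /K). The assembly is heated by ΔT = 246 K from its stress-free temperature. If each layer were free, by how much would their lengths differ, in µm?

575 µm

Δα = |18.5 − 4.58|×10⁻⁶/K = 13.9×10⁻⁶/K.
ΔL_mismatch = Δα·L·ΔT = 13.9×10⁻⁶ × 168.0 mm × 246.0 K = 575 µm.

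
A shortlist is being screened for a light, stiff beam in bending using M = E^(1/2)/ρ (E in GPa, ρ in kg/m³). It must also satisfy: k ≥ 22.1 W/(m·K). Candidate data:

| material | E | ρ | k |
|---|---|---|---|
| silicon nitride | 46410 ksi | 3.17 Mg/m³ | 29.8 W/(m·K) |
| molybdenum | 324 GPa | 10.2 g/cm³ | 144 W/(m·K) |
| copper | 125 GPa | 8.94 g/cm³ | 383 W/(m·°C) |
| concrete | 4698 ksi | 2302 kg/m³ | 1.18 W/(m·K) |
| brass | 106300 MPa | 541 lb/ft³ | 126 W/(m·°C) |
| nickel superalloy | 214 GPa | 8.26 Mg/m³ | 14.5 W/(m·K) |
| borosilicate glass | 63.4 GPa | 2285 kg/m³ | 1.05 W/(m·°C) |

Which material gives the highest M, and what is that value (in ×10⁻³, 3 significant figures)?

Screen on constraints: k ≥ 22.1 W/(m·K). Survivors: silicon nitride, molybdenum, copper, brass.
Normalizing units and computing the index:
  silicon nitride: E = 320.0 GPa, ρ = 3170 kg/m³
  molybdenum: E = 324.0 GPa, ρ = 10200 kg/m³
  copper: E = 125.0 GPa, ρ = 8940 kg/m³
  brass: E = 106.3 GPa, ρ = 8666 kg/m³
  silicon nitride: M = 5.64×10⁻³
  molybdenum: M = 1.76×10⁻³
  copper: M = 1.25×10⁻³
  brass: M = 1.19×10⁻³
The maximum is for silicon nitride.

silicon nitride, M = 5.64×10⁻³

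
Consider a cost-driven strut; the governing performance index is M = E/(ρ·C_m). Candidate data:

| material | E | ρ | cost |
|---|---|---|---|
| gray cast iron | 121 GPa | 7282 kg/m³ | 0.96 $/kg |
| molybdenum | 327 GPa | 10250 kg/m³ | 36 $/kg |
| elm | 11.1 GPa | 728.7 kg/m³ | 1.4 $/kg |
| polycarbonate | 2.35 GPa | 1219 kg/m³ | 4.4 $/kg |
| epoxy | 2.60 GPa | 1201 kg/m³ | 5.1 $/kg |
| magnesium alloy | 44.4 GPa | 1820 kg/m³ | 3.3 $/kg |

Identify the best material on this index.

gray cast iron

Per-candidate index values:
  gray cast iron: M = 17.3 MN·m per $
  elm: M = 10.9 MN·m per $
  magnesium alloy: M = 7.39 MN·m per $
  molybdenum: M = 0.886 MN·m per $
  polycarbonate: M = 0.438 MN·m per $
  epoxy: M = 0.424 MN·m per $
Highest index: gray cast iron.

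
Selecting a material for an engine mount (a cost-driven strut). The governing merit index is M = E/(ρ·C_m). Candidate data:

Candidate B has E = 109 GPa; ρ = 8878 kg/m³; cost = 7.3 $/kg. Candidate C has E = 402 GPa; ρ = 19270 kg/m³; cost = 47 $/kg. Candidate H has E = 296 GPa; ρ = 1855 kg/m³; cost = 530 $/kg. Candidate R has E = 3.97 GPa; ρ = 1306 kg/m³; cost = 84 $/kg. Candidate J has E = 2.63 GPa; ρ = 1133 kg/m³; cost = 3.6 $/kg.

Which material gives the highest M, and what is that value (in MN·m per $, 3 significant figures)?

Evaluate M for each candidate:
  candidate B: M = 1.68 MN·m per $
  candidate J: M = 0.645 MN·m per $
  candidate C: M = 0.444 MN·m per $
  candidate H: M = 0.301 MN·m per $
  candidate R: M = 0.0362 MN·m per $
Highest index: candidate B.

candidate B, M = 1.68 MN·m per $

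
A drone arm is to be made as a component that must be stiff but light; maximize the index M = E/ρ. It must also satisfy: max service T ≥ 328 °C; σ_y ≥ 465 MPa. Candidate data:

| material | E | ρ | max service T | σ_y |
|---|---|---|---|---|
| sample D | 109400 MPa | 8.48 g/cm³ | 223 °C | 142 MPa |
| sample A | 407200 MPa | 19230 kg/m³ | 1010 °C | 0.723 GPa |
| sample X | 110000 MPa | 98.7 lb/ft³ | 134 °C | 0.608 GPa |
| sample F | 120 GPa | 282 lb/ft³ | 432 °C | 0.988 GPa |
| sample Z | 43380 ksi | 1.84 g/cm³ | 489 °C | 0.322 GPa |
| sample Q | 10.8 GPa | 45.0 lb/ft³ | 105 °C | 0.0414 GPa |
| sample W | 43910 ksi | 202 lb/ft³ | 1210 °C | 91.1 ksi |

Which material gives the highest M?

Screen on constraints: max service T ≥ 328 °C; σ_y ≥ 465 MPa. Survivors: sample A, sample F, sample W.
In SI units:
  sample A: E = 407.2 GPa, ρ = 19230 kg/m³
  sample F: E = 120.0 GPa, ρ = 4517 kg/m³
  sample W: E = 302.7 GPa, ρ = 3236 kg/m³
  sample W: M = 93.6 MN·m/kg
  sample F: M = 26.6 MN·m/kg
  sample A: M = 21.2 MN·m/kg
Sample W has the largest M.

sample W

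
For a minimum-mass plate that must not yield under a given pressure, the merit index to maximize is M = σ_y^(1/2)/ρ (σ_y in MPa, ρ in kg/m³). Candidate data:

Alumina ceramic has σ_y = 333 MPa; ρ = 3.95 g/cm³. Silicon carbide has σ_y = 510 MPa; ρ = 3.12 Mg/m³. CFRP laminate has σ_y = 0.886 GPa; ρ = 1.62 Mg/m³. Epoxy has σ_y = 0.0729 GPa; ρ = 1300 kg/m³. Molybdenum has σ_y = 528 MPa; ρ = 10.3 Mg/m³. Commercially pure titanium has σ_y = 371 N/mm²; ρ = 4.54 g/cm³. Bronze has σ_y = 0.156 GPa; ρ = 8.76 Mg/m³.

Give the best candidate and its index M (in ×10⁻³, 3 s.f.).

Normalizing units and computing the index:
  alumina ceramic: σ_y = 333.0 MPa, ρ = 3950 kg/m³
  silicon carbide: σ_y = 510.0 MPa, ρ = 3120 kg/m³
  CFRP laminate: σ_y = 886.0 MPa, ρ = 1620 kg/m³
  epoxy: σ_y = 72.90 MPa, ρ = 1300 kg/m³
  molybdenum: σ_y = 528.0 MPa, ρ = 10300 kg/m³
  commercially pure titanium: σ_y = 371.0 MPa, ρ = 4540 kg/m³
  bronze: σ_y = 156.0 MPa, ρ = 8760 kg/m³
  CFRP laminate: M = 18.4×10⁻³
  silicon carbide: M = 7.24×10⁻³
  epoxy: M = 6.57×10⁻³
  alumina ceramic: M = 4.62×10⁻³
  commercially pure titanium: M = 4.24×10⁻³
  molybdenum: M = 2.23×10⁻³
  bronze: M = 1.43×10⁻³
CFRP laminate ranks first.

CFRP laminate, M = 18.4×10⁻³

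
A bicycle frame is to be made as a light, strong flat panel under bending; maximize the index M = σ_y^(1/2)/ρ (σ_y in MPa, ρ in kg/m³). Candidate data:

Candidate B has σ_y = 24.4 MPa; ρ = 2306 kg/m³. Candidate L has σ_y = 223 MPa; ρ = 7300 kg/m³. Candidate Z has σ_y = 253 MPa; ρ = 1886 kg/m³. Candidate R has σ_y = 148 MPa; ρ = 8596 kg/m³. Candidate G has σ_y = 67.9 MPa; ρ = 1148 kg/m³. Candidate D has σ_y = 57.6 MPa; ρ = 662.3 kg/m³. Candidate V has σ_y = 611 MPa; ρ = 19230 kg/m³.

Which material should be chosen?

candidate D

Evaluate M for each candidate:
  candidate D: M = 11.5×10⁻³
  candidate Z: M = 8.43×10⁻³
  candidate G: M = 7.18×10⁻³
  candidate B: M = 2.14×10⁻³
  candidate L: M = 2.05×10⁻³
  candidate R: M = 1.42×10⁻³
  candidate V: M = 1.29×10⁻³
Candidate D has the largest M.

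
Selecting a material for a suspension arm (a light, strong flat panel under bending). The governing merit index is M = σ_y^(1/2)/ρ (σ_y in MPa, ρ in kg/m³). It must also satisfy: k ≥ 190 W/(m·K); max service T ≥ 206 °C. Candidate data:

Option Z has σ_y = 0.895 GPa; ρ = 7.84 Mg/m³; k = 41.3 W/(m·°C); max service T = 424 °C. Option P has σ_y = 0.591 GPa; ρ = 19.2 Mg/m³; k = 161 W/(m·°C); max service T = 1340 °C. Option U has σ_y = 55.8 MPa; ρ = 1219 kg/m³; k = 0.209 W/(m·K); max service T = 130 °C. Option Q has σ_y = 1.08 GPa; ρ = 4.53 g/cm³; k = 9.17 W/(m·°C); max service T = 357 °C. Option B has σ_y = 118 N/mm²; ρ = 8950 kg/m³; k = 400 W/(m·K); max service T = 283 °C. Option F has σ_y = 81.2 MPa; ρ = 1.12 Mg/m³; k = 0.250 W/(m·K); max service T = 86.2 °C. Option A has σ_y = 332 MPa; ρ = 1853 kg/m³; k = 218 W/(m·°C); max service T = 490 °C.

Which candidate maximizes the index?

option A

Screen on constraints: k ≥ 190 W/(m·K); max service T ≥ 206 °C. Survivors: option B, option A.
After converting to SI:
  option B: σ_y = 118.0 MPa, ρ = 8950 kg/m³
  option A: σ_y = 332.0 MPa, ρ = 1853 kg/m³
  option A: M = 9.83×10⁻³
  option B: M = 1.21×10⁻³
Highest index: option A.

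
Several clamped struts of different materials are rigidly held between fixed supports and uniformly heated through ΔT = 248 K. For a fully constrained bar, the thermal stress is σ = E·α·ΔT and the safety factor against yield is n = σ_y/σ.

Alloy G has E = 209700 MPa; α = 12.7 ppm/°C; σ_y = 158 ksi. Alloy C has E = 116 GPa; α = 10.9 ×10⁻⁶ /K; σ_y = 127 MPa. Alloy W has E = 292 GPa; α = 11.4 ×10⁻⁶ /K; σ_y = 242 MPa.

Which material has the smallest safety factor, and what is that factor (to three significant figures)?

In consistent units (E in GPa, α in ×10⁻⁶/K, σ_y in MPa):
  alloy G: E = 209.7, α = 12.7, σ_y = 1089 → σ = 660 MPa, n = 1.65
  alloy C: E = 116.0, α = 10.9, σ_y = 127.0 → σ = 314 MPa, n = 0.405
  alloy W: E = 292.0, α = 11.4, σ_y = 242.0 → σ = 826 MPa, n = 0.293
The minimum is alloy W at n = 0.293.

alloy W, n = 0.293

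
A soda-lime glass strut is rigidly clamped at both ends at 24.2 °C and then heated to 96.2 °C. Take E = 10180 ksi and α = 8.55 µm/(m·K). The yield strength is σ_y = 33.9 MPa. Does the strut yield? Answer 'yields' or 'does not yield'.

yields

E = 10180 ksi = 70.19 GPa.
ΔT = 72.00 K. Constrained thermal stress σ = E·α·ΔT = 70.19×10³ MPa × 8.55×10⁻⁶ × 72.00 = 43.2 MPa (compressive).
Compare to σ_y = 33.9 MPa: σ ≥ σ_y, so it yields.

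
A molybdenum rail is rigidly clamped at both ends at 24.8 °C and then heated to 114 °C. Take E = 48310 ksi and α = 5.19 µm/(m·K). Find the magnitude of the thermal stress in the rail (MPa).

E = 48310 ksi = 333.1 GPa.
ΔT = 89.20 K. Constrained thermal stress σ = E·α·ΔT = 333.1×10³ MPa × 5.19×10⁻⁶ × 89.20 = 154 MPa (compressive).

154 MPa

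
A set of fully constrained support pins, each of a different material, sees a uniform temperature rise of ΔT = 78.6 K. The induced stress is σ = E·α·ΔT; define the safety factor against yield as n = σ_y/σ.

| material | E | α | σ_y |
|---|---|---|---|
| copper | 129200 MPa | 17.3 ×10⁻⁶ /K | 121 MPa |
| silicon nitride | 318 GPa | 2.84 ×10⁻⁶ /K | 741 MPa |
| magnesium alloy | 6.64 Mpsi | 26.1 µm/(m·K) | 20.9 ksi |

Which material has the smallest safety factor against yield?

copper

Per material, after unit conversion:
  copper: E = 129.2, α = 17.3, σ_y = 121.0 → σ = 176 MPa, n = 0.689
  silicon nitride: E = 318.0, α = 2.84, σ_y = 741.0 → σ = 71.0 MPa, n = 10.4
  magnesium alloy: E = 45.78, α = 26.1, σ_y = 144.1 → σ = 93.9 MPa, n = 1.53
Smallest n: copper with n = 0.689.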